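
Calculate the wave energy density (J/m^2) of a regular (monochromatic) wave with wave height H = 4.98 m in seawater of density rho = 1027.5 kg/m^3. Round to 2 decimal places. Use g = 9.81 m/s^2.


E = (1/8) * rho * g * H^2
E = (1/8) * 1027.5 * 9.81 * 4.98^2
E = 0.125 * 1027.5 * 9.81 * 24.8004
E = 31247.81 J/m^2

31247.81


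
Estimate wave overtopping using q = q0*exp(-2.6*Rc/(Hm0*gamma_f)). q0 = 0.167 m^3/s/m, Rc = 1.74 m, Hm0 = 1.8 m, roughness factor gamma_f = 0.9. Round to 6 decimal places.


q = q0 * exp(-2.6 * Rc / (Hm0 * gamma_f))
Exponent = -2.6 * 1.74 / (1.8 * 0.9)
= -2.6 * 1.74 / 1.6200
= -2.792593
exp(-2.792593) = 0.061262
q = 0.167 * 0.061262
q = 0.010231 m^3/s/m

0.010231


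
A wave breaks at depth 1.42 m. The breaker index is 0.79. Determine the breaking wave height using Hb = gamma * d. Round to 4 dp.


Hb = gamma * d
Hb = 0.79 * 1.42
Hb = 1.1218 m

1.1218


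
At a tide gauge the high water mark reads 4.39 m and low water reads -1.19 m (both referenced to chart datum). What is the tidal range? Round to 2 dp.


Tidal range = High water - Low water
Tidal range = 4.39 - (-1.19)
Tidal range = 5.58 m

5.58


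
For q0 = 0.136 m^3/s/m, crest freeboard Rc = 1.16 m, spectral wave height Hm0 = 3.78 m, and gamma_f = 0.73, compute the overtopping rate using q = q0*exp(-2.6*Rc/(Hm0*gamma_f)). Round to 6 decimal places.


q = q0 * exp(-2.6 * Rc / (Hm0 * gamma_f))
Exponent = -2.6 * 1.16 / (3.78 * 0.73)
= -2.6 * 1.16 / 2.7594
= -1.092991
exp(-1.092991) = 0.335212
q = 0.136 * 0.335212
q = 0.045589 m^3/s/m

0.045589


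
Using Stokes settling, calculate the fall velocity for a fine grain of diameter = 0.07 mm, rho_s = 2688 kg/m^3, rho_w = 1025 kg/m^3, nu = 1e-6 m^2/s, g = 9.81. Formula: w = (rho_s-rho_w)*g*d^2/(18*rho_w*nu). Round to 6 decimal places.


w = (rho_s - rho_w) * g * d^2 / (18 * rho_w * nu)
d = 0.07 mm = 0.000070 m
rho_s - rho_w = 2688 - 1025 = 1663
Numerator = 1663 * 9.81 * (0.000070)^2 = 0.000079938747
Denominator = 18 * 1025 * 1e-6 = 0.018450
w = 0.004333 m/s

0.004333


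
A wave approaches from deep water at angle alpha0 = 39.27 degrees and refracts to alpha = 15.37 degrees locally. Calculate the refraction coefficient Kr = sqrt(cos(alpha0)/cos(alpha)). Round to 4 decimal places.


Kr = sqrt(cos(alpha0) / cos(alpha))
cos(39.27) = 0.774172
cos(15.37) = 0.964234
Kr = sqrt(0.774172 / 0.964234)
Kr = sqrt(0.802888)
Kr = 0.8960

0.8960


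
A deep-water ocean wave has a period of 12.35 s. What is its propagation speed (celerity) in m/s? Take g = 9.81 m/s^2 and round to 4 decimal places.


We use the deep-water celerity formula:
C = g * T / (2 * pi)
C = 9.81 * 12.35 / (2 * 3.14159...)
C = 121.153500 / 6.283185
C = 19.2822 m/s

19.2822


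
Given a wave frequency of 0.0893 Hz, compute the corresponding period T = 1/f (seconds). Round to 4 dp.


T = 1 / f
T = 1 / 0.0893
T = 11.1982 s

11.1982


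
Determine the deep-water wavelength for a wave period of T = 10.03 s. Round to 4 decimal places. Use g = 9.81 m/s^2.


L0 = g * T^2 / (2 * pi)
L0 = 9.81 * 10.03^2 / (2 * pi)
L0 = 9.81 * 100.6009 / 6.28319
L0 = 986.8948 / 6.28319
L0 = 157.0692 m

157.0692


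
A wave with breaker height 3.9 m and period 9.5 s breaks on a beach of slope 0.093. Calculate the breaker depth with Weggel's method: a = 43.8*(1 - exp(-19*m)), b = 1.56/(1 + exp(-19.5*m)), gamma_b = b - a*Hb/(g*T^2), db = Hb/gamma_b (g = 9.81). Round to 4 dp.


a = 43.8 * (1 - exp(-19 * m))
exp(-19 * 0.093) = exp(-1.7670) = 0.170845
a = 43.8 * (1 - 0.170845) = 36.317000
b = 1.56 / (1 + exp(-19.5 * m))
exp(-19.5 * 0.093) = exp(-1.8135) = 0.163082
b = 1.56 / (1 + 0.163082) = 1.341264
Hb / (g * T^2) = 3.9 / (9.81 * 9.5^2) = 3.9 / 885.3525 = 0.00440503
gamma_b = b - a * Hb/(g*T^2) = 1.341264 - 36.317000 * 0.00440503 = 1.181286
db = Hb / gamma_b = 3.9 / 1.181286
db = 3.3015 m

3.3015


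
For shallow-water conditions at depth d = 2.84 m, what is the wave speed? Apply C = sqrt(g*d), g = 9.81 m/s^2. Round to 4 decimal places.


Using the shallow-water approximation:
C = sqrt(g * d) = sqrt(9.81 * 2.84)
C = sqrt(27.8604)
C = 5.2783 m/s

5.2783


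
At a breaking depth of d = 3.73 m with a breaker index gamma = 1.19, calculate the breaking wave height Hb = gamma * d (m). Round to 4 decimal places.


Hb = gamma * d
Hb = 1.19 * 3.73
Hb = 4.4387 m

4.4387


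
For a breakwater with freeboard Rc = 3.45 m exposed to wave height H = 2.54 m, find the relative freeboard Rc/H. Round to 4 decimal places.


Relative freeboard = Rc / H
= 3.45 / 2.54
= 1.3583

1.3583


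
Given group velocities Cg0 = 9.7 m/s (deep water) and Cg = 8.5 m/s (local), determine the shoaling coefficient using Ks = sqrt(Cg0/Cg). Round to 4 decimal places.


Ks = sqrt(Cg0 / Cg)
Ks = sqrt(9.7 / 8.5)
Ks = sqrt(1.1412)
Ks = 1.0683

1.0683


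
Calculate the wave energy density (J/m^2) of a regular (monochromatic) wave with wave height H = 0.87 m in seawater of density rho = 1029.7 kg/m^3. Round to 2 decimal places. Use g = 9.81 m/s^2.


E = (1/8) * rho * g * H^2
E = (1/8) * 1029.7 * 9.81 * 0.87^2
E = 0.125 * 1029.7 * 9.81 * 0.7569
E = 955.71 J/m^2

955.71


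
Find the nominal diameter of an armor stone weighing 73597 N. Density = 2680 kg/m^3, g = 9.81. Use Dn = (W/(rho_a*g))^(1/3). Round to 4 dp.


V = W / (rho_a * g)
V = 73597 / (2680 * 9.81)
V = 73597 / 26290.80
V = 2.799344 m^3
Dn = V^(1/3) = 2.799344^(1/3)
Dn = 1.4093 m

1.4093


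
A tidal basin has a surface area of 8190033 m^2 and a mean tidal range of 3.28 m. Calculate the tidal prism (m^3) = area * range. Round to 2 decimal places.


Tidal prism = Area * Tidal range
P = 8190033 * 3.28
P = 26863308.24 m^3

26863308.24


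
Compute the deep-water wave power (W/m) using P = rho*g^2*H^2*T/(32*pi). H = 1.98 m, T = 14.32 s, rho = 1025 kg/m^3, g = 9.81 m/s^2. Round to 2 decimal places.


P = rho * g^2 * H^2 * T / (32 * pi)
P = 1025 * 9.81^2 * 1.98^2 * 14.32 / (32 * pi)
P = 1025 * 96.2361 * 3.9204 * 14.32 / 100.53096
P = 55085.26 W/m

55085.26


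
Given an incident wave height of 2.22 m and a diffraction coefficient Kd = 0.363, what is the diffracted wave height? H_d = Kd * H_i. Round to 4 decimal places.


H_d = Kd * H_i
H_d = 0.363 * 2.22
H_d = 0.8059 m

0.8059


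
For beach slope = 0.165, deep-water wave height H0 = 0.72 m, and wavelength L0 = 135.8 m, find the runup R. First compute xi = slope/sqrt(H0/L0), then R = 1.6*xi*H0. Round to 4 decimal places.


xi = slope / sqrt(H0/L0)
H0/L0 = 0.72/135.8 = 0.005302
sqrt(0.005302) = 0.072814
xi = 0.165 / 0.072814 = 2.266040
R = 1.6 * xi * H0 = 1.6 * 2.266040 * 0.72
R = 2.6105 m

2.6105


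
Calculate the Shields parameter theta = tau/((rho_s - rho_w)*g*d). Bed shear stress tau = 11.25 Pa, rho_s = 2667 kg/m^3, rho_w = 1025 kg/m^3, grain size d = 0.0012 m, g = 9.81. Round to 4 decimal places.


theta = tau / ((rho_s - rho_w) * g * d)
rho_s - rho_w = 2667 - 1025 = 1642
Denominator = 1642 * 9.81 * 0.0012 = 19.329624
theta = 11.25 / 19.329624
theta = 0.5820

0.5820


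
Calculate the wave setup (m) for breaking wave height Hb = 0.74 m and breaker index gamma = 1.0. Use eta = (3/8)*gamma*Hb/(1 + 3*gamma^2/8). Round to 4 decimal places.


eta = (3/8) * gamma * Hb / (1 + 3*gamma^2/8)
Numerator = (3/8) * 1.0 * 0.74 = 0.277500
Denominator = 1 + 3*1.0^2/8 = 1 + 0.375000 = 1.375000
eta = 0.277500 / 1.375000
eta = 0.2018 m

0.2018


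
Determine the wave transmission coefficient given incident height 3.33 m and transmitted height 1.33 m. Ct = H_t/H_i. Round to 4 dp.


Ct = H_t / H_i
Ct = 1.33 / 3.33
Ct = 0.3994

0.3994


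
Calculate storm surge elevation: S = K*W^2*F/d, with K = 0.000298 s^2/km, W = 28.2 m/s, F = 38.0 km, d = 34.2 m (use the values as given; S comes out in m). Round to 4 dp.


S = K * W^2 * F / d
W^2 = 28.2^2 = 795.24
S = 0.000298 * 795.24 * 38.0 / 34.2
Numerator = 0.000298 * 795.24 * 38.0 = 9.005298
S = 9.005298 / 34.2 = 0.2633 m

0.2633


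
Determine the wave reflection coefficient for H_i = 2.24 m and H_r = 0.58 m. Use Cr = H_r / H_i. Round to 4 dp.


Cr = H_r / H_i
Cr = 0.58 / 2.24
Cr = 0.2589

0.2589


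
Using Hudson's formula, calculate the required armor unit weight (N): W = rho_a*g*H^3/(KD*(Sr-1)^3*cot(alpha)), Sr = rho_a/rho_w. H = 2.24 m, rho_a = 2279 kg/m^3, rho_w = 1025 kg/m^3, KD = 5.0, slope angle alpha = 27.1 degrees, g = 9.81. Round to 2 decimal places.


Sr = rho_a / rho_w = 2279 / 1025 = 2.223415
(Sr - 1) = 1.223415
(Sr - 1)^3 = 1.831138
cot(27.1) = 1 / tan(27.1) = 1 / 0.511726 = 1.954171
Numerator = 2279 * 9.81 * 2.24^3 = 251279.6900
Denominator = 5.0 * 1.831138 * 1.954171 = 17.891785
W = 251279.6900 / 17.891785
W = 14044.42 N

14044.42


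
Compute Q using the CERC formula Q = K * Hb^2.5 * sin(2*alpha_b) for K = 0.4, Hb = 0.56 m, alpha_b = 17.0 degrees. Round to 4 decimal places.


Q = K * Hb^2.5 * sin(2 * alpha_b)
Hb^2.5 = 0.56^2.5 = 0.234677
sin(2 * 17.0) = sin(34.0) = 0.559193
Q = 0.4 * 0.234677 * 0.559193
Q = 0.0525 m^3/s

0.0525


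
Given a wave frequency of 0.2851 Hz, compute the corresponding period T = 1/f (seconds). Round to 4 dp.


T = 1 / f
T = 1 / 0.2851
T = 3.5075 s

3.5075


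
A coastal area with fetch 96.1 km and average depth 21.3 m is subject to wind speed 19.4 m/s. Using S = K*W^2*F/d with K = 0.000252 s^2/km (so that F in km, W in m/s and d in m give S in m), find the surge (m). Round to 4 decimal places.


S = K * W^2 * F / d
W^2 = 19.4^2 = 376.36
S = 0.000252 * 376.36 * 96.1 / 21.3
Numerator = 0.000252 * 376.36 * 96.1 = 9.114385
S = 9.114385 / 21.3 = 0.4279 m

0.4279


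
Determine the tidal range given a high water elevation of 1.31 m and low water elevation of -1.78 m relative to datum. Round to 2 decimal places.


Tidal range = High water - Low water
Tidal range = 1.31 - (-1.78)
Tidal range = 3.09 m

3.09


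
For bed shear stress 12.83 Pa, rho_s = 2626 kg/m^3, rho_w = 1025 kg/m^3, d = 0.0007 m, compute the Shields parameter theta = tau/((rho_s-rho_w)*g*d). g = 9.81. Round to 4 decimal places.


theta = tau / ((rho_s - rho_w) * g * d)
rho_s - rho_w = 2626 - 1025 = 1601
Denominator = 1601 * 9.81 * 0.0007 = 10.994067
theta = 12.83 / 10.994067
theta = 1.1670

1.1670


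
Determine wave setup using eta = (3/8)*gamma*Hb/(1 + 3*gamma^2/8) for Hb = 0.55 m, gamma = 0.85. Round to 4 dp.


eta = (3/8) * gamma * Hb / (1 + 3*gamma^2/8)
Numerator = (3/8) * 0.85 * 0.55 = 0.175313
Denominator = 1 + 3*0.85^2/8 = 1 + 0.270938 = 1.270938
eta = 0.175313 / 1.270938
eta = 0.1379 m

0.1379


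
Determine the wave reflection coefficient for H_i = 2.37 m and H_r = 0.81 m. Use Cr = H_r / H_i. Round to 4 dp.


Cr = H_r / H_i
Cr = 0.81 / 2.37
Cr = 0.3418

0.3418


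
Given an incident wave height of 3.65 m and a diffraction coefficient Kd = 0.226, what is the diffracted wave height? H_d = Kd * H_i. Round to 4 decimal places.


H_d = Kd * H_i
H_d = 0.226 * 3.65
H_d = 0.8249 m

0.8249


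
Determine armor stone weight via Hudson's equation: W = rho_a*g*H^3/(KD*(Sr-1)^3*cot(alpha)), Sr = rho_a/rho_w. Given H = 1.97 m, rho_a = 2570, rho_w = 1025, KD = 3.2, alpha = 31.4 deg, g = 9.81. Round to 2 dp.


Sr = rho_a / rho_w = 2570 / 1025 = 2.507317
(Sr - 1) = 1.507317
(Sr - 1)^3 = 3.424632
cot(31.4) = 1 / tan(31.4) = 1 / 0.610403 = 1.638263
Numerator = 2570 * 9.81 * 1.97^3 = 192752.8505
Denominator = 3.2 * 3.424632 * 1.638263 = 17.953431
W = 192752.8505 / 17.953431
W = 10736.27 N

10736.27


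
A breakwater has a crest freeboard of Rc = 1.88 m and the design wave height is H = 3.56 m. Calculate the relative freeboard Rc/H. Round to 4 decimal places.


Relative freeboard = Rc / H
= 1.88 / 3.56
= 0.5281

0.5281


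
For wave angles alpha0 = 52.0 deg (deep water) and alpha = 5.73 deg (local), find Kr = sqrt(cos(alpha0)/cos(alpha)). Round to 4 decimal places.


Kr = sqrt(cos(alpha0) / cos(alpha))
cos(52.0) = 0.615661
cos(5.73) = 0.995003
Kr = sqrt(0.615661 / 0.995003)
Kr = sqrt(0.618753)
Kr = 0.7866

0.7866


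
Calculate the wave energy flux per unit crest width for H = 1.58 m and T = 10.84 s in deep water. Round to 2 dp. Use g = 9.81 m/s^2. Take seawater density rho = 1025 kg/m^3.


P = rho * g^2 * H^2 * T / (32 * pi)
P = 1025 * 9.81^2 * 1.58^2 * 10.84 / (32 * pi)
P = 1025 * 96.2361 * 2.4964 * 10.84 / 100.53096
P = 26552.50 W/m

26552.50


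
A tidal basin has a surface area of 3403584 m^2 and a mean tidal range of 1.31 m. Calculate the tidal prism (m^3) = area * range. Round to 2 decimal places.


Tidal prism = Area * Tidal range
P = 3403584 * 1.31
P = 4458695.04 m^3

4458695.04


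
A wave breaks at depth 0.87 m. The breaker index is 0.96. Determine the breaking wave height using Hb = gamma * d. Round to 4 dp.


Hb = gamma * d
Hb = 0.96 * 0.87
Hb = 0.8352 m

0.8352


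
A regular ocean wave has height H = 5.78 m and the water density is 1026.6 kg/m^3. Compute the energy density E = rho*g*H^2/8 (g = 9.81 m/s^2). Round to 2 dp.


E = (1/8) * rho * g * H^2
E = (1/8) * 1026.6 * 9.81 * 5.78^2
E = 0.125 * 1026.6 * 9.81 * 33.4084
E = 42056.77 J/m^2

42056.77


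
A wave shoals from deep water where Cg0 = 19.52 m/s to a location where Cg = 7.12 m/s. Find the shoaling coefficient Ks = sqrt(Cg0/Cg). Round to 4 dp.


Ks = sqrt(Cg0 / Cg)
Ks = sqrt(19.52 / 7.12)
Ks = sqrt(2.7416)
Ks = 1.6558

1.6558


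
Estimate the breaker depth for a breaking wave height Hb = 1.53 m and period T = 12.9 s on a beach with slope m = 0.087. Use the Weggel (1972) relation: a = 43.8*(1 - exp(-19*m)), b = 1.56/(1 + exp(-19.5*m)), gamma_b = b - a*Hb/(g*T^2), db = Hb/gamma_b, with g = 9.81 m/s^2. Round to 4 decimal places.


a = 43.8 * (1 - exp(-19 * m))
exp(-19 * 0.087) = exp(-1.6530) = 0.191475
a = 43.8 * (1 - 0.191475) = 35.413412
b = 1.56 / (1 + exp(-19.5 * m))
exp(-19.5 * 0.087) = exp(-1.6965) = 0.183324
b = 1.56 / (1 + 0.183324) = 1.318320
Hb / (g * T^2) = 1.53 / (9.81 * 12.9^2) = 1.53 / 1632.4821 = 0.00093722
gamma_b = b - a * Hb/(g*T^2) = 1.318320 - 35.413412 * 0.00093722 = 1.285130
db = Hb / gamma_b = 1.53 / 1.285130
db = 1.1905 m

1.1905


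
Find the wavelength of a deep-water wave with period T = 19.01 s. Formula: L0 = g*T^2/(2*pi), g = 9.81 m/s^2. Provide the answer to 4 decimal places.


L0 = g * T^2 / (2 * pi)
L0 = 9.81 * 19.01^2 / (2 * pi)
L0 = 9.81 * 361.3801 / 6.28319
L0 = 3545.1388 / 6.28319
L0 = 564.2264 m

564.2264


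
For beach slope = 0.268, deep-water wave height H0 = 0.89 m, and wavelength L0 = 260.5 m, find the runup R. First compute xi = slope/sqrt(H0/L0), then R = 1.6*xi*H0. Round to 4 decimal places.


xi = slope / sqrt(H0/L0)
H0/L0 = 0.89/260.5 = 0.003417
sqrt(0.003417) = 0.058451
xi = 0.268 / 0.058451 = 4.585046
R = 1.6 * xi * H0 = 1.6 * 4.585046 * 0.89
R = 6.5291 m

6.5291


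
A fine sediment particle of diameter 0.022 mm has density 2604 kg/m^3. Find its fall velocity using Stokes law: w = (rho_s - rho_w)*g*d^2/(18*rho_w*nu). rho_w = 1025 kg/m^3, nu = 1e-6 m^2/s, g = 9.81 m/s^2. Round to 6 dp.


w = (rho_s - rho_w) * g * d^2 / (18 * rho_w * nu)
d = 0.022 mm = 0.000022 m
rho_s - rho_w = 2604 - 1025 = 1579
Numerator = 1579 * 9.81 * (0.000022)^2 = 0.000007497155
Denominator = 18 * 1025 * 1e-6 = 0.018450
w = 0.000406 m/s

0.000406


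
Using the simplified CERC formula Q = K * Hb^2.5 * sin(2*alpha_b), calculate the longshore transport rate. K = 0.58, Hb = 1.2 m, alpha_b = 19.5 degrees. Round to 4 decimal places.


Q = K * Hb^2.5 * sin(2 * alpha_b)
Hb^2.5 = 1.2^2.5 = 1.577441
sin(2 * 19.5) = sin(39.0) = 0.629320
Q = 0.58 * 1.577441 * 0.629320
Q = 0.5758 m^3/s

0.5758


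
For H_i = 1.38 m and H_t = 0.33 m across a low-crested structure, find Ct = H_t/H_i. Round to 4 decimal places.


Ct = H_t / H_i
Ct = 0.33 / 1.38
Ct = 0.2391

0.2391


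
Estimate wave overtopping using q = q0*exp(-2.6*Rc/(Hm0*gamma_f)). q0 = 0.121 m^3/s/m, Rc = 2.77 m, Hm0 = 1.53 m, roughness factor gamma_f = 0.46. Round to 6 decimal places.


q = q0 * exp(-2.6 * Rc / (Hm0 * gamma_f))
Exponent = -2.6 * 2.77 / (1.53 * 0.46)
= -2.6 * 2.77 / 0.7038
= -10.233021
exp(-10.233021) = 0.000036
q = 0.121 * 0.000036
q = 0.000004 m^3/s/m

0.000004


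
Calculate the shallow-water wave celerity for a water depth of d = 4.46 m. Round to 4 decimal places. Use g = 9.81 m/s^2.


Using the shallow-water approximation:
C = sqrt(g * d) = sqrt(9.81 * 4.46)
C = sqrt(43.7526)
C = 6.6146 m/s

6.6146


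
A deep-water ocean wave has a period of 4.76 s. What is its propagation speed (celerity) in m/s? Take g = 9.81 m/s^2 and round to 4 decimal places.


We use the deep-water celerity formula:
C = g * T / (2 * pi)
C = 9.81 * 4.76 / (2 * 3.14159...)
C = 46.695600 / 6.283185
C = 7.4318 m/s

7.4318


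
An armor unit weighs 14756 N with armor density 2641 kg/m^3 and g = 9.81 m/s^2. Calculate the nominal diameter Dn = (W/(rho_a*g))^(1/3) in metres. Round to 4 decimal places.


V = W / (rho_a * g)
V = 14756 / (2641 * 9.81)
V = 14756 / 25908.21
V = 0.569549 m^3
Dn = V^(1/3) = 0.569549^(1/3)
Dn = 0.8289 m

0.8289


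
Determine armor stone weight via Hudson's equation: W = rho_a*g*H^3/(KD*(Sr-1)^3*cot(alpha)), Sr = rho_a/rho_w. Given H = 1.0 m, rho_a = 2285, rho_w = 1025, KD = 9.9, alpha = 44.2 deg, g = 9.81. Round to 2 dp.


Sr = rho_a / rho_w = 2285 / 1025 = 2.229268
(Sr - 1) = 1.229268
(Sr - 1)^3 = 1.857548
cot(44.2) = 1 / tan(44.2) = 1 / 0.972458 = 1.028323
Numerator = 2285 * 9.81 * 1.0^3 = 22415.8500
Denominator = 9.9 * 1.857548 * 1.028323 = 18.910569
W = 22415.8500 / 18.910569
W = 1185.36 N

1185.36


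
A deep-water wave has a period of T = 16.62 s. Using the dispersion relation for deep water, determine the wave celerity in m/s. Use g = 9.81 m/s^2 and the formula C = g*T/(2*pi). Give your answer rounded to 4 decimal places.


We use the deep-water celerity formula:
C = g * T / (2 * pi)
C = 9.81 * 16.62 / (2 * 3.14159...)
C = 163.042200 / 6.283185
C = 25.9490 m/s

25.9490


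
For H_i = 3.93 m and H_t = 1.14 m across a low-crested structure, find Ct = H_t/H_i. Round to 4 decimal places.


Ct = H_t / H_i
Ct = 1.14 / 3.93
Ct = 0.2901

0.2901


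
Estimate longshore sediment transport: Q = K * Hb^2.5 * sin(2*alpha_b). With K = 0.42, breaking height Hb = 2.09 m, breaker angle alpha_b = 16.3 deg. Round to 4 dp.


Q = K * Hb^2.5 * sin(2 * alpha_b)
Hb^2.5 = 2.09^2.5 = 6.314889
sin(2 * 16.3) = sin(32.6) = 0.538771
Q = 0.42 * 6.314889 * 0.538771
Q = 1.4290 m^3/s

1.4290


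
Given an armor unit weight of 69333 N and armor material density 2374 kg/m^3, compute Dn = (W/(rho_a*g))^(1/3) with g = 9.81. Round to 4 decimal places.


V = W / (rho_a * g)
V = 69333 / (2374 * 9.81)
V = 69333 / 23288.94
V = 2.977078 m^3
Dn = V^(1/3) = 2.977078^(1/3)
Dn = 1.4386 m

1.4386


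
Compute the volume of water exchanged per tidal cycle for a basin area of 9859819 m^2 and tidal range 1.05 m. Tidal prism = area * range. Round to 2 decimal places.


Tidal prism = Area * Tidal range
P = 9859819 * 1.05
P = 10352809.95 m^3

10352809.95


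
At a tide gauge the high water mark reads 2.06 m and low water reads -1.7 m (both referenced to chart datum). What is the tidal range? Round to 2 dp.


Tidal range = High water - Low water
Tidal range = 2.06 - (-1.7)
Tidal range = 3.76 m

3.76


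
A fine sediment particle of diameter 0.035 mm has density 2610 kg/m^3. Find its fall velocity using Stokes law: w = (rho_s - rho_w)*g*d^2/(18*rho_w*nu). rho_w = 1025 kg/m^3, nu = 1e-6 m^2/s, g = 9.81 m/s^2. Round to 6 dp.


w = (rho_s - rho_w) * g * d^2 / (18 * rho_w * nu)
d = 0.035 mm = 0.000035 m
rho_s - rho_w = 2610 - 1025 = 1585
Numerator = 1585 * 9.81 * (0.000035)^2 = 0.000019047341
Denominator = 18 * 1025 * 1e-6 = 0.018450
w = 0.001032 m/s

0.001032


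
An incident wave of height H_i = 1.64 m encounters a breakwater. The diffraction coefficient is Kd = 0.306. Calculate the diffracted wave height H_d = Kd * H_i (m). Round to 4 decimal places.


H_d = Kd * H_i
H_d = 0.306 * 1.64
H_d = 0.5018 m

0.5018


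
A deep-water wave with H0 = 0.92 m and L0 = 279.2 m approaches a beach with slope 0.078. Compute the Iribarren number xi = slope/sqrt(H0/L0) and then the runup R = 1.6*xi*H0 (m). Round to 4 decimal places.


xi = slope / sqrt(H0/L0)
H0/L0 = 0.92/279.2 = 0.003295
sqrt(0.003295) = 0.057403
xi = 0.078 / 0.057403 = 1.358809
R = 1.6 * xi * H0 = 1.6 * 1.358809 * 0.92
R = 2.0002 m

2.0002


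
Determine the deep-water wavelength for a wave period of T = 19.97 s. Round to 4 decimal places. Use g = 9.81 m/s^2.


L0 = g * T^2 / (2 * pi)
L0 = 9.81 * 19.97^2 / (2 * pi)
L0 = 9.81 * 398.8009 / 6.28319
L0 = 3912.2368 / 6.28319
L0 = 622.6518 m

622.6518


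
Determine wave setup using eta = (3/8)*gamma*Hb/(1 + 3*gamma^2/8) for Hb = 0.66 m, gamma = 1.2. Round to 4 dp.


eta = (3/8) * gamma * Hb / (1 + 3*gamma^2/8)
Numerator = (3/8) * 1.2 * 0.66 = 0.297000
Denominator = 1 + 3*1.2^2/8 = 1 + 0.540000 = 1.540000
eta = 0.297000 / 1.540000
eta = 0.1929 m

0.1929


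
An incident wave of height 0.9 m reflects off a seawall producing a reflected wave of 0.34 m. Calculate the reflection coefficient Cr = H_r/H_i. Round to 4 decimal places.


Cr = H_r / H_i
Cr = 0.34 / 0.9
Cr = 0.3778

0.3778


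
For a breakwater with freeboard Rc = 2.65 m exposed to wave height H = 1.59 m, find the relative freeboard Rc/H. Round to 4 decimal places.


Relative freeboard = Rc / H
= 2.65 / 1.59
= 1.6667

1.6667


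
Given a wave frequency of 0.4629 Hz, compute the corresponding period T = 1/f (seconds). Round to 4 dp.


T = 1 / f
T = 1 / 0.4629
T = 2.1603 s

2.1603


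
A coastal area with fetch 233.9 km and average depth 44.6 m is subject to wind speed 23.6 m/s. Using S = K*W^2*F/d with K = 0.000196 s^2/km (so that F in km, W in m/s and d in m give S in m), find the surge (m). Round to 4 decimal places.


S = K * W^2 * F / d
W^2 = 23.6^2 = 556.96
S = 0.000196 * 556.96 * 233.9 / 44.6
Numerator = 0.000196 * 556.96 * 233.9 = 25.533497
S = 25.533497 / 44.6 = 0.5725 m

0.5725


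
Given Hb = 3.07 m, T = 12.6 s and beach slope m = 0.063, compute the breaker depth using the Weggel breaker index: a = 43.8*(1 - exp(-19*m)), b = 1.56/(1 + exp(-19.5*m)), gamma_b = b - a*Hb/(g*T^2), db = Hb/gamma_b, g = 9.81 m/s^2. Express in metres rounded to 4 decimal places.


a = 43.8 * (1 - exp(-19 * m))
exp(-19 * 0.063) = exp(-1.1970) = 0.302099
a = 43.8 * (1 - 0.302099) = 30.568057
b = 1.56 / (1 + exp(-19.5 * m))
exp(-19.5 * 0.063) = exp(-1.2285) = 0.292731
b = 1.56 / (1 + 0.292731) = 1.206747
Hb / (g * T^2) = 3.07 / (9.81 * 12.6^2) = 3.07 / 1557.4356 = 0.00197119
gamma_b = b - a * Hb/(g*T^2) = 1.206747 - 30.568057 * 0.00197119 = 1.146492
db = Hb / gamma_b = 3.07 / 1.146492
db = 2.6777 m

2.6777


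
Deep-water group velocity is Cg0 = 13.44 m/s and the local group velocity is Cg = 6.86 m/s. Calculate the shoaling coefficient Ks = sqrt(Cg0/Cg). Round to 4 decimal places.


Ks = sqrt(Cg0 / Cg)
Ks = sqrt(13.44 / 6.86)
Ks = sqrt(1.9592)
Ks = 1.3997

1.3997


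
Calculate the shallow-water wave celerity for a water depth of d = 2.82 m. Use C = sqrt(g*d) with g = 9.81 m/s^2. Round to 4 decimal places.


Using the shallow-water approximation:
C = sqrt(g * d) = sqrt(9.81 * 2.82)
C = sqrt(27.6642)
C = 5.2597 m/s

5.2597


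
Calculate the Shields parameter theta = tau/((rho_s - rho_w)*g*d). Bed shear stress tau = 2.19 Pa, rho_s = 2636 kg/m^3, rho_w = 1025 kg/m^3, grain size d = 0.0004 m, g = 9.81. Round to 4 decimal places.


theta = tau / ((rho_s - rho_w) * g * d)
rho_s - rho_w = 2636 - 1025 = 1611
Denominator = 1611 * 9.81 * 0.0004 = 6.321564
theta = 2.19 / 6.321564
theta = 0.3464

0.3464


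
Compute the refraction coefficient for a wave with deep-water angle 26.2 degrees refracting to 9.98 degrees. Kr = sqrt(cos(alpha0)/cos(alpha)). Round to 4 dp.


Kr = sqrt(cos(alpha0) / cos(alpha))
cos(26.2) = 0.897258
cos(9.98) = 0.984868
Kr = sqrt(0.897258 / 0.984868)
Kr = sqrt(0.911044)
Kr = 0.9545

0.9545


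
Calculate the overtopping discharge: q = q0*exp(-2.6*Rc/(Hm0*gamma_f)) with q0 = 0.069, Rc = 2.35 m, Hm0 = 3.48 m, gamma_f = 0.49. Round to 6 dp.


q = q0 * exp(-2.6 * Rc / (Hm0 * gamma_f))
Exponent = -2.6 * 2.35 / (3.48 * 0.49)
= -2.6 * 2.35 / 1.7052
= -3.583157
exp(-3.583157) = 0.027788
q = 0.069 * 0.027788
q = 0.001917 m^3/s/m

0.001917


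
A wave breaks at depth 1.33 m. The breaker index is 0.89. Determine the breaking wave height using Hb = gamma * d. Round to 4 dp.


Hb = gamma * d
Hb = 0.89 * 1.33
Hb = 1.1837 m

1.1837


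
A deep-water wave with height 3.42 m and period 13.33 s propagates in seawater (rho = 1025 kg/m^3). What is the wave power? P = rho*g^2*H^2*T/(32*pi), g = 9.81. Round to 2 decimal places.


P = rho * g^2 * H^2 * T / (32 * pi)
P = 1025 * 9.81^2 * 3.42^2 * 13.33 / (32 * pi)
P = 1025 * 96.2361 * 11.6964 * 13.33 / 100.53096
P = 152983.43 W/m

152983.43


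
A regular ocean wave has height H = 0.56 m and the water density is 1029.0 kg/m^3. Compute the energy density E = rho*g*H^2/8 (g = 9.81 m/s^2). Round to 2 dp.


E = (1/8) * rho * g * H^2
E = (1/8) * 1029.0 * 9.81 * 0.56^2
E = 0.125 * 1029.0 * 9.81 * 0.3136
E = 395.70 J/m^2

395.70


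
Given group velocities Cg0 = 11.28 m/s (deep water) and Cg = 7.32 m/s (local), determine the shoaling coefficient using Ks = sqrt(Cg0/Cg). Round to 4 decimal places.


Ks = sqrt(Cg0 / Cg)
Ks = sqrt(11.28 / 7.32)
Ks = sqrt(1.5410)
Ks = 1.2414

1.2414


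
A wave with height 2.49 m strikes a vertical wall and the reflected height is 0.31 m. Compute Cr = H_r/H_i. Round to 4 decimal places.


Cr = H_r / H_i
Cr = 0.31 / 2.49
Cr = 0.1245

0.1245


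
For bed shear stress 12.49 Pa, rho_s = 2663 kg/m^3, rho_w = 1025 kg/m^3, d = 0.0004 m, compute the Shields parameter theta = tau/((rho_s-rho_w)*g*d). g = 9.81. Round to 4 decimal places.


theta = tau / ((rho_s - rho_w) * g * d)
rho_s - rho_w = 2663 - 1025 = 1638
Denominator = 1638 * 9.81 * 0.0004 = 6.427512
theta = 12.49 / 6.427512
theta = 1.9432

1.9432


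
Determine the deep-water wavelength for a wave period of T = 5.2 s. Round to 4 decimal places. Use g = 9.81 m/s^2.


L0 = g * T^2 / (2 * pi)
L0 = 9.81 * 5.2^2 / (2 * pi)
L0 = 9.81 * 27.0400 / 6.28319
L0 = 265.2624 / 6.28319
L0 = 42.2178 m

42.2178


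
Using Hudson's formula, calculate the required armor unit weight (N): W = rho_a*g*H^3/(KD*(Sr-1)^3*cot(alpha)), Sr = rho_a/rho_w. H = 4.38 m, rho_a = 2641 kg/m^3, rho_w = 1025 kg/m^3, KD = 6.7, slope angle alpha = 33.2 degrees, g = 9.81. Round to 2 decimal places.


Sr = rho_a / rho_w = 2641 / 1025 = 2.576585
(Sr - 1) = 1.576585
(Sr - 1)^3 = 3.918794
cot(33.2) = 1 / tan(33.2) = 1 / 0.654382 = 1.528160
Numerator = 2641 * 9.81 * 4.38^3 = 2177006.5720
Denominator = 6.7 * 3.918794 * 1.528160 = 40.123255
W = 2177006.5720 / 40.123255
W = 54257.98 N

54257.98


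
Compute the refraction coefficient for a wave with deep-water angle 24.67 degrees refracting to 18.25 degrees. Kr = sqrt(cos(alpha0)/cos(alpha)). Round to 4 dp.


Kr = sqrt(cos(alpha0) / cos(alpha))
cos(24.67) = 0.908727
cos(18.25) = 0.949699
Kr = sqrt(0.908727 / 0.949699)
Kr = sqrt(0.956858)
Kr = 0.9782

0.9782


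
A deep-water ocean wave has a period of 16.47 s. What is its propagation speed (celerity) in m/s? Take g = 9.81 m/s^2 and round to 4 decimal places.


We use the deep-water celerity formula:
C = g * T / (2 * pi)
C = 9.81 * 16.47 / (2 * 3.14159...)
C = 161.570700 / 6.283185
C = 25.7148 m/s

25.7148


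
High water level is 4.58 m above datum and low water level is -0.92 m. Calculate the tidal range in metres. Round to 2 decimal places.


Tidal range = High water - Low water
Tidal range = 4.58 - (-0.92)
Tidal range = 5.50 m

5.50


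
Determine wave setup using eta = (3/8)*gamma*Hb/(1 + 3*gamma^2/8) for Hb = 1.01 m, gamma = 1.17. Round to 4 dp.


eta = (3/8) * gamma * Hb / (1 + 3*gamma^2/8)
Numerator = (3/8) * 1.17 * 1.01 = 0.443137
Denominator = 1 + 3*1.17^2/8 = 1 + 0.513338 = 1.513338
eta = 0.443137 / 1.513338
eta = 0.2928 m

0.2928


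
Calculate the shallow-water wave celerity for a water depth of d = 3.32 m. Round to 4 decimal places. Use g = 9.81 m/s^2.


Using the shallow-water approximation:
C = sqrt(g * d) = sqrt(9.81 * 3.32)
C = sqrt(32.5692)
C = 5.7069 m/s

5.7069


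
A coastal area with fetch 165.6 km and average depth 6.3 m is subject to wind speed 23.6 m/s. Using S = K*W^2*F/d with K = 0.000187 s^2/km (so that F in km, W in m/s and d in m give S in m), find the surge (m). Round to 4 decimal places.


S = K * W^2 * F / d
W^2 = 23.6^2 = 556.96
S = 0.000187 * 556.96 * 165.6 / 6.3
Numerator = 0.000187 * 556.96 * 165.6 = 17.247492
S = 17.247492 / 6.3 = 2.7377 m

2.7377


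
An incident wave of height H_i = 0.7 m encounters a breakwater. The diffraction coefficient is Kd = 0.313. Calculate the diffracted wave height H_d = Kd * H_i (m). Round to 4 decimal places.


H_d = Kd * H_i
H_d = 0.313 * 0.7
H_d = 0.2191 m

0.2191


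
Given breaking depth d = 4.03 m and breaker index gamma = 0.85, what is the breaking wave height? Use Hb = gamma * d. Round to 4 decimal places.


Hb = gamma * d
Hb = 0.85 * 4.03
Hb = 3.4255 m

3.4255


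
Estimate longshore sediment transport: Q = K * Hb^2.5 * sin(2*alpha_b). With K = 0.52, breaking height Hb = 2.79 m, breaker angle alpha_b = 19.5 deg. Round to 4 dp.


Q = K * Hb^2.5 * sin(2 * alpha_b)
Hb^2.5 = 2.79^2.5 = 13.002010
sin(2 * 19.5) = sin(39.0) = 0.629320
Q = 0.52 * 13.002010 * 0.629320
Q = 4.2549 m^3/s

4.2549


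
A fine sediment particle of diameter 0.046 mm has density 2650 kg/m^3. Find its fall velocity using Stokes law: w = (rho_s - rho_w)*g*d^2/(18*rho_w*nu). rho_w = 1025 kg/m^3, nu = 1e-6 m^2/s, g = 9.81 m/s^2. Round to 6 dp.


w = (rho_s - rho_w) * g * d^2 / (18 * rho_w * nu)
d = 0.046 mm = 0.000046 m
rho_s - rho_w = 2650 - 1025 = 1625
Numerator = 1625 * 9.81 * (0.000046)^2 = 0.000033731685
Denominator = 18 * 1025 * 1e-6 = 0.018450
w = 0.001828 m/s

0.001828


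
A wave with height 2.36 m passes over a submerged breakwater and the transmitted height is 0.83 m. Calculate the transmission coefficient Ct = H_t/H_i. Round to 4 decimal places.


Ct = H_t / H_i
Ct = 0.83 / 2.36
Ct = 0.3517

0.3517


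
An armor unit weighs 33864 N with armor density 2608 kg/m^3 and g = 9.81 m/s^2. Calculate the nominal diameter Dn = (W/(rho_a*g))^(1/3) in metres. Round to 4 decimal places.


V = W / (rho_a * g)
V = 33864 / (2608 * 9.81)
V = 33864 / 25584.48
V = 1.323615 m^3
Dn = V^(1/3) = 1.323615^(1/3)
Dn = 1.0980 m

1.0980


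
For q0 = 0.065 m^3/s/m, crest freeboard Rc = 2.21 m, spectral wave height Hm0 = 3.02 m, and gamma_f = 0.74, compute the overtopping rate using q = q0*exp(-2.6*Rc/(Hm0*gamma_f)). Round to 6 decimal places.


q = q0 * exp(-2.6 * Rc / (Hm0 * gamma_f))
Exponent = -2.6 * 2.21 / (3.02 * 0.74)
= -2.6 * 2.21 / 2.2348
= -2.571147
exp(-2.571147) = 0.076448
q = 0.065 * 0.076448
q = 0.004969 m^3/s/m

0.004969


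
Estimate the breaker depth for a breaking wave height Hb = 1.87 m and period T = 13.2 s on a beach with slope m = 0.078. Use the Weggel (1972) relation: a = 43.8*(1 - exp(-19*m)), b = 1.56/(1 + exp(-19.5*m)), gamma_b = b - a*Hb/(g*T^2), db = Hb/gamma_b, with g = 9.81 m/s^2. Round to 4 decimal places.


a = 43.8 * (1 - exp(-19 * m))
exp(-19 * 0.078) = exp(-1.4820) = 0.227183
a = 43.8 * (1 - 0.227183) = 33.849390
b = 1.56 / (1 + exp(-19.5 * m))
exp(-19.5 * 0.078) = exp(-1.5210) = 0.218493
b = 1.56 / (1 + 0.218493) = 1.280270
Hb / (g * T^2) = 1.87 / (9.81 * 13.2^2) = 1.87 / 1709.2944 = 0.00109402
gamma_b = b - a * Hb/(g*T^2) = 1.280270 - 33.849390 * 0.00109402 = 1.243238
db = Hb / gamma_b = 1.87 / 1.243238
db = 1.5041 m

1.5041


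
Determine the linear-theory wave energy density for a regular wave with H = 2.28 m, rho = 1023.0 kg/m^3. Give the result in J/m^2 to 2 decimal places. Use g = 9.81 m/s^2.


E = (1/8) * rho * g * H^2
E = (1/8) * 1023.0 * 9.81 * 2.28^2
E = 0.125 * 1023.0 * 9.81 * 5.1984
E = 6521.15 J/m^2

6521.15


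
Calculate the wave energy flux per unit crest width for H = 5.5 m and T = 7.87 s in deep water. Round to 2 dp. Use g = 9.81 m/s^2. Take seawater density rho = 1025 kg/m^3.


P = rho * g^2 * H^2 * T / (32 * pi)
P = 1025 * 9.81^2 * 5.5^2 * 7.87 / (32 * pi)
P = 1025 * 96.2361 * 30.2500 * 7.87 / 100.53096
P = 233594.25 W/m

233594.25


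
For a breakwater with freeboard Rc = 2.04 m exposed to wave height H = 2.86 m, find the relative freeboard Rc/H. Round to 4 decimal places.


Relative freeboard = Rc / H
= 2.04 / 2.86
= 0.7133

0.7133


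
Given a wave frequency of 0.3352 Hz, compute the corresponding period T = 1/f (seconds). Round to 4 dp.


T = 1 / f
T = 1 / 0.3352
T = 2.9833 s

2.9833


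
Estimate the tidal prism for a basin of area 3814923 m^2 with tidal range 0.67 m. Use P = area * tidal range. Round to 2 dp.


Tidal prism = Area * Tidal range
P = 3814923 * 0.67
P = 2555998.41 m^3

2555998.41


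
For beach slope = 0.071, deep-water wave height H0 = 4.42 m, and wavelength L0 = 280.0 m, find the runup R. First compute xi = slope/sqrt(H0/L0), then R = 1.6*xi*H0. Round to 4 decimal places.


xi = slope / sqrt(H0/L0)
H0/L0 = 4.42/280.0 = 0.015786
sqrt(0.015786) = 0.125641
xi = 0.071 / 0.125641 = 0.565101
R = 1.6 * xi * H0 = 1.6 * 0.565101 * 4.42
R = 3.9964 m

3.9964


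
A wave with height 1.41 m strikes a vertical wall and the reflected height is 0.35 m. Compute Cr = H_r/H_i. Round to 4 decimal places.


Cr = H_r / H_i
Cr = 0.35 / 1.41
Cr = 0.2482

0.2482


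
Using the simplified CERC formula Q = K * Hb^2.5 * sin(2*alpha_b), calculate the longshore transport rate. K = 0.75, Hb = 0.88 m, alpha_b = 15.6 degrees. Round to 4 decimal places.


Q = K * Hb^2.5 * sin(2 * alpha_b)
Hb^2.5 = 0.88^2.5 = 0.726452
sin(2 * 15.6) = sin(31.2) = 0.518027
Q = 0.75 * 0.726452 * 0.518027
Q = 0.2822 m^3/s

0.2822


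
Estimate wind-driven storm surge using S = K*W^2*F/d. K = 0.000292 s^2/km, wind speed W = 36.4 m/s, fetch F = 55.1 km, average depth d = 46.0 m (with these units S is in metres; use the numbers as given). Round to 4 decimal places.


S = K * W^2 * F / d
W^2 = 36.4^2 = 1324.96
S = 0.000292 * 1324.96 * 55.1 / 46.0
Numerator = 0.000292 * 1324.96 * 55.1 = 21.317546
S = 21.317546 / 46.0 = 0.4634 m

0.4634


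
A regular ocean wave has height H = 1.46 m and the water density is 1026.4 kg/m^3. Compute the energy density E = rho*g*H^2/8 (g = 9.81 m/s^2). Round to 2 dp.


E = (1/8) * rho * g * H^2
E = (1/8) * 1026.4 * 9.81 * 1.46^2
E = 0.125 * 1026.4 * 9.81 * 2.1316
E = 2682.88 J/m^2

2682.88


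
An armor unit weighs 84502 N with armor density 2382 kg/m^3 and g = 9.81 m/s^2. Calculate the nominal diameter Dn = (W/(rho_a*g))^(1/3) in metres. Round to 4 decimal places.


V = W / (rho_a * g)
V = 84502 / (2382 * 9.81)
V = 84502 / 23367.42
V = 3.616231 m^3
Dn = V^(1/3) = 3.616231^(1/3)
Dn = 1.5349 m

1.5349


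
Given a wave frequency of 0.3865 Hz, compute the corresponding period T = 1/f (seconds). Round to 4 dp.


T = 1 / f
T = 1 / 0.3865
T = 2.5873 s

2.5873


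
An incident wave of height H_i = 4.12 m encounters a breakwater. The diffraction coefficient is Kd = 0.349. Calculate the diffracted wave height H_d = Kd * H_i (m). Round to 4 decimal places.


H_d = Kd * H_i
H_d = 0.349 * 4.12
H_d = 1.4379 m

1.4379


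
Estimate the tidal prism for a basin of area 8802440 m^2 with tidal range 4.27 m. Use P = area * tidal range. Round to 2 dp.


Tidal prism = Area * Tidal range
P = 8802440 * 4.27
P = 37586418.80 m^3

37586418.80


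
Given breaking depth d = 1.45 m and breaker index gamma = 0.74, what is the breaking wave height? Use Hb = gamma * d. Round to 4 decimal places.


Hb = gamma * d
Hb = 0.74 * 1.45
Hb = 1.0730 m

1.0730


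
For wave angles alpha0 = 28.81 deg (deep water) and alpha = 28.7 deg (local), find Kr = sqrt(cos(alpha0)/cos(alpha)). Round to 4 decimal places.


Kr = sqrt(cos(alpha0) / cos(alpha))
cos(28.81) = 0.876223
cos(28.7) = 0.877146
Kr = sqrt(0.876223 / 0.877146)
Kr = sqrt(0.998947)
Kr = 0.9995

0.9995


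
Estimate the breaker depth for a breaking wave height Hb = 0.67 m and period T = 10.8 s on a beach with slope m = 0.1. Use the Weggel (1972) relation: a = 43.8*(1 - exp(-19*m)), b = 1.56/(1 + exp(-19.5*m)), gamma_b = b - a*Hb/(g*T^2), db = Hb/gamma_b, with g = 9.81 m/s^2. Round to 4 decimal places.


a = 43.8 * (1 - exp(-19 * m))
exp(-19 * 0.1) = exp(-1.9000) = 0.149569
a = 43.8 * (1 - 0.149569) = 37.248894
b = 1.56 / (1 + exp(-19.5 * m))
exp(-19.5 * 0.1) = exp(-1.9500) = 0.142274
b = 1.56 / (1 + 0.142274) = 1.365697
Hb / (g * T^2) = 0.67 / (9.81 * 10.8^2) = 0.67 / 1144.2384 = 0.00058554
gamma_b = b - a * Hb/(g*T^2) = 1.365697 - 37.248894 * 0.00058554 = 1.343886
db = Hb / gamma_b = 0.67 / 1.343886
db = 0.4986 m

0.4986


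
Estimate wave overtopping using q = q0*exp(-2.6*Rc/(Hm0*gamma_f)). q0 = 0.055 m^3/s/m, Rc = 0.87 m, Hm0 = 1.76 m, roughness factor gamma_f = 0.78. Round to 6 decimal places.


q = q0 * exp(-2.6 * Rc / (Hm0 * gamma_f))
Exponent = -2.6 * 0.87 / (1.76 * 0.78)
= -2.6 * 0.87 / 1.3728
= -1.647727
exp(-1.647727) = 0.192487
q = 0.055 * 0.192487
q = 0.010587 m^3/s/m

0.010587


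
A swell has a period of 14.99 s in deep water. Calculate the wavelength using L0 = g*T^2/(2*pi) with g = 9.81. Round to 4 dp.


L0 = g * T^2 / (2 * pi)
L0 = 9.81 * 14.99^2 / (2 * pi)
L0 = 9.81 * 224.7001 / 6.28319
L0 = 2204.3080 / 6.28319
L0 = 350.8265 m

350.8265


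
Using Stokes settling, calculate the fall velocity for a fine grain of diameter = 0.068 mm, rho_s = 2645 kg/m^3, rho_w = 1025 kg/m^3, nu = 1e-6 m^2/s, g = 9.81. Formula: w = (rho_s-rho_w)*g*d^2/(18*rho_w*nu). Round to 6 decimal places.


w = (rho_s - rho_w) * g * d^2 / (18 * rho_w * nu)
d = 0.068 mm = 0.000068 m
rho_s - rho_w = 2645 - 1025 = 1620
Numerator = 1620 * 9.81 * (0.000068)^2 = 0.000073485533
Denominator = 18 * 1025 * 1e-6 = 0.018450
w = 0.003983 m/s

0.003983


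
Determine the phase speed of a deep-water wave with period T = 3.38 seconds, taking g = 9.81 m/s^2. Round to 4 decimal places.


We use the deep-water celerity formula:
C = g * T / (2 * pi)
C = 9.81 * 3.38 / (2 * 3.14159...)
C = 33.157800 / 6.283185
C = 5.2772 m/s

5.2772


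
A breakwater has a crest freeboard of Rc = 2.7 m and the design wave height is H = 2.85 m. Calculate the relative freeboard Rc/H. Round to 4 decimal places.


Relative freeboard = Rc / H
= 2.7 / 2.85
= 0.9474

0.9474


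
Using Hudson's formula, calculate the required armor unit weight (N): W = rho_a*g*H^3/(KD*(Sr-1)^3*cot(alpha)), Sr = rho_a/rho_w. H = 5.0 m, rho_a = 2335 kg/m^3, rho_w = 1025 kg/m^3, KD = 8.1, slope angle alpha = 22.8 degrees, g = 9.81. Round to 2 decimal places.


Sr = rho_a / rho_w = 2335 / 1025 = 2.278049
(Sr - 1) = 1.278049
(Sr - 1)^3 = 2.087576
cot(22.8) = 1 / tan(22.8) = 1 / 0.420361 = 2.378906
Numerator = 2335 * 9.81 * 5.0^3 = 2863293.7500
Denominator = 8.1 * 2.087576 * 2.378906 = 40.225791
W = 2863293.7500 / 40.225791
W = 71180.55 N

71180.55


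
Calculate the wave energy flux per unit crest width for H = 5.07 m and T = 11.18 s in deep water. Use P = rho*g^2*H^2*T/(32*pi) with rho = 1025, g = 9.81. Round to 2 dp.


P = rho * g^2 * H^2 * T / (32 * pi)
P = 1025 * 9.81^2 * 5.07^2 * 11.18 / (32 * pi)
P = 1025 * 96.2361 * 25.7049 * 11.18 / 100.53096
P = 281980.94 W/m

281980.94


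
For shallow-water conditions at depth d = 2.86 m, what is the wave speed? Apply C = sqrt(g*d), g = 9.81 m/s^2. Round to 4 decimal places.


Using the shallow-water approximation:
C = sqrt(g * d) = sqrt(9.81 * 2.86)
C = sqrt(28.0566)
C = 5.2968 m/s

5.2968


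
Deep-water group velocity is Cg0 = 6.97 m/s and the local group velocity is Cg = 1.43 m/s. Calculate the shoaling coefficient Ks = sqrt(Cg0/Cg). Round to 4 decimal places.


Ks = sqrt(Cg0 / Cg)
Ks = sqrt(6.97 / 1.43)
Ks = sqrt(4.8741)
Ks = 2.2077

2.2077


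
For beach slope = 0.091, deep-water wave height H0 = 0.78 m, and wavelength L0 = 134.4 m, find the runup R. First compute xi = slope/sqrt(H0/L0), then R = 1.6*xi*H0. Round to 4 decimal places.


xi = slope / sqrt(H0/L0)
H0/L0 = 0.78/134.4 = 0.005804
sqrt(0.005804) = 0.076181
xi = 0.091 / 0.076181 = 1.194521
R = 1.6 * xi * H0 = 1.6 * 1.194521 * 0.78
R = 1.4908 m

1.4908
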